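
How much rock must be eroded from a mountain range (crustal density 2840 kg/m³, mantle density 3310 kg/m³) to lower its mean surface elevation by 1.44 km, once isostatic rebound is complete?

Net drop Δ = e − u = e − e ρ_c/ρ_m = e (ρ_m − ρ_c)/ρ_m.
e = Δ ρ_m/(ρ_m − ρ_c) = 1.44 km × 3310/470 = 10.1 km.

10.1 km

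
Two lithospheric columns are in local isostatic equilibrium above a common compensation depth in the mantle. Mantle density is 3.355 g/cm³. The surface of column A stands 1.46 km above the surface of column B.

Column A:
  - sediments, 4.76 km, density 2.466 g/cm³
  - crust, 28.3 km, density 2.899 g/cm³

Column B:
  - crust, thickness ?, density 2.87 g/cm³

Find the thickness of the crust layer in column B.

Take the compensation level at the base of the deeper column (depth z_c below the surface of column A) and equate Σ ρ_i t_i down to z_c; mantle fills any gap and the z_c terms cancel.
Column A: 4.76×2.466 + 28.3×2.899 + (z_c − 33.06)×3.355
Column B: 1.46×0 + x×2.87 + (z_c − 1.46 − 0 − x)×3.355
The z_c×3.355 term appears on both sides and cancels. Collect the known terms of each column as K = Σ(ρt)_known − 3.355 × (depth of known layers): K_A = 93.77986 − 3.355×33.06 = −17.13644; K_B = 0 − 3.355×(1.46 + 0) = −4.8983.
Balance: K_A = K_B − x×(3.355 − 2.87), so x = (K_B − K_A)/(3.355 − 2.87) = 12.2381/0.485 = 25.2 km.

25.2 km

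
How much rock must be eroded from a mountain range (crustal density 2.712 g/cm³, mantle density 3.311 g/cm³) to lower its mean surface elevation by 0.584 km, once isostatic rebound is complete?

Net drop Δ = e − u = e − e ρ_c/ρ_m = e (ρ_m − ρ_c)/ρ_m.
e = Δ ρ_m/(ρ_m − ρ_c) = 0.584 km × 3.311/0.599 = 3.23 km.

3.23 km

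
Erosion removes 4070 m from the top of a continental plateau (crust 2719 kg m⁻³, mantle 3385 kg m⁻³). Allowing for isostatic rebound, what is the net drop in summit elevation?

801 m

Rebound u = e ρ_c/ρ_m = 4070 m × 2719/3385 = 3269 m.
Net surface drop = e − u = 4070 m − 3269 m = e (ρ_m − ρ_c)/ρ_m = 801 m.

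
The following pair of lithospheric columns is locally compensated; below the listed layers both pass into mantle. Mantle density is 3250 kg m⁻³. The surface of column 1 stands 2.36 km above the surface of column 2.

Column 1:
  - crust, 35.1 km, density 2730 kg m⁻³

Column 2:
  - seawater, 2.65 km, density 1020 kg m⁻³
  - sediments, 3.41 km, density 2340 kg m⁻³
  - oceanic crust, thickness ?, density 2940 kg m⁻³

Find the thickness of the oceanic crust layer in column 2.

5.06 km

Take the compensation level at the base of the deeper column (depth z_c below the surface of column 1) and equate Σ ρ_i t_i down to z_c; mantle fills any gap and the z_c terms cancel.
Column 1: 35.1×2730 + (z_c − 35.1)×3250
Column 2: 2.36×0 + 2.65×1020 + 3.41×2340 + x×2940 + (z_c − 2.36 − 6.06 − x)×3250
The z_c×3250 term appears on both sides and cancels. Collect the known terms of each column as K = Σ(ρt)_known − 3250 × (depth of known layers): K_1 = 95823 − 3250×35.1 = −18252; K_2 = 10682.4 − 3250×(2.36 + 6.06) = −16682.6.
Balance: K_1 = K_2 − x×(3250 − 2940), so x = (K_2 − K_1)/(3250 − 2940) = 1569.4/310 = 5.06 km.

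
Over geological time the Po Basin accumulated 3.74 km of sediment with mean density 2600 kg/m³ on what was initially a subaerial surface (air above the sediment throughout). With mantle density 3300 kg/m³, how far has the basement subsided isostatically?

2.95 km

Subaerial load: s = t ρ_sed / ρ_m = 3.74 km × 2600/3300 = 2.95 km.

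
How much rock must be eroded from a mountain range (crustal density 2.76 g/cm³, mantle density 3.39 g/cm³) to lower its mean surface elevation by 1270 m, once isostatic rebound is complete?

Net drop Δ = e − u = e − e ρ_c/ρ_m = e (ρ_m − ρ_c)/ρ_m.
e = Δ ρ_m/(ρ_m − ρ_c) = 1270 m × 3.39/0.63 = 6830 m.

6830 m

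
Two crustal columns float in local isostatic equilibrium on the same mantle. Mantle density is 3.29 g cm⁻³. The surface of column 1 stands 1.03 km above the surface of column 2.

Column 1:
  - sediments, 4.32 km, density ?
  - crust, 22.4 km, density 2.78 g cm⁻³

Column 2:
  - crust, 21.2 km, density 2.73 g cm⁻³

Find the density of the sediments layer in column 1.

2.4 g cm⁻³

Take the compensation level at the base of the deeper column (depth z_c below the surface of column 1) and equate Σ ρ_i t_i down to z_c; mantle fills any gap and the z_c terms cancel.
Column 1: 4.32×ρ + 22.4×2.78 + (z_c − 26.72)×3.29
Column 2: 1.03×0 + 21.2×2.73 + (z_c − 1.03 − 21.2)×3.29
The z_c×3.29 term appears on both sides and cancels. Collect the known terms of each column as K = Σ(ρt)_known − 3.29 × (depth of known layers): K_1 = 62.272 − 3.29×26.72 = −25.6368; K_2 = 57.876 − 3.29×(1.03 + 21.2) = −15.2607.
Balance: K_1 + 4.32×ρ = K_2, so ρ = (K_2 − K_1)/4.32 = 10.3761/4.32 = 2.4 g cm⁻³.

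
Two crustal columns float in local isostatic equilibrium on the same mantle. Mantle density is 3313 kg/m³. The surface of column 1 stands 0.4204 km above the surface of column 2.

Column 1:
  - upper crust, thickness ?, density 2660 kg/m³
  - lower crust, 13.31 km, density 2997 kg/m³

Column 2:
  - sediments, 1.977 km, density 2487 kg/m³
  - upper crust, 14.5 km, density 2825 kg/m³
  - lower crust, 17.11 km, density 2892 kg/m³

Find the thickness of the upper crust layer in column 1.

20.1 km

Take the compensation level at the base of the deeper column (depth z_c below the surface of column 1) and equate Σ ρ_i t_i down to z_c; mantle fills any gap and the z_c terms cancel.
Column 1: x×2660 + 13.31×2997 + (z_c − 13.31 − x)×3313
Column 2: 0.4204×0 + 1.977×2487 + 14.5×2825 + 17.11×2892 + (z_c − 0.4204 − 33.587)×3313
The z_c×3313 term appears on both sides and cancels. Collect the known terms of each column as K = Σ(ρt)_known − 3313 × (depth of known layers): K_1 = 39890.07 − 3313×13.31 = −4205.96; K_2 = 95361.419 − 3313×(0.4204 + 33.587) = −17305.0972.
Balance: K_1 − x×(3313 − 2660) = K_2, so x = (K_1 − K_2)/(3313 − 2660) = 13099.1/653 = 20.1 km.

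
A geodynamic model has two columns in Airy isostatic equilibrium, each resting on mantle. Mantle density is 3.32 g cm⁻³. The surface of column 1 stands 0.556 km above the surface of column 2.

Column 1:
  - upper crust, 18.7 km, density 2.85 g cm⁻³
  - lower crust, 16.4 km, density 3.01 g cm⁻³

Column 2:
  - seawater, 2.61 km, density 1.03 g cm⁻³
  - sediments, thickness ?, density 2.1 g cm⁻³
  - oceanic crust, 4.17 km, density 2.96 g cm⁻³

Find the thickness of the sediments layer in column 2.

Take the compensation level at the base of the deeper column (depth z_c below the surface of column 1) and equate Σ ρ_i t_i down to z_c; mantle fills any gap and the z_c terms cancel.
Column 1: 18.7×2.85 + 16.4×3.01 + (z_c − 35.1)×3.32
Column 2: 0.556×0 + 2.61×1.03 + x×2.1 + 4.17×2.96 + (z_c − 0.556 − 6.78 − x)×3.32
The z_c×3.32 term appears on both sides and cancels. Collect the known terms of each column as K = Σ(ρt)_known − 3.32 × (depth of known layers): K_1 = 102.659 − 3.32×35.1 = −13.873; K_2 = 15.0315 − 3.32×(0.556 + 6.78) = −9.32402.
Balance: K_1 = K_2 − x×(3.32 − 2.1), so x = (K_2 − K_1)/(3.32 − 2.1) = 4.54898/1.22 = 3.73 km.

3.73 km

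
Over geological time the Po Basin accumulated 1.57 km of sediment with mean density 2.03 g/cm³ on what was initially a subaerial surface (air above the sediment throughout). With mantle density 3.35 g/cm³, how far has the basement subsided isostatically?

Subaerial load: s = t ρ_sed / ρ_m = 1.57 km × 2.03/3.35 = 0.951 km.

0.951 km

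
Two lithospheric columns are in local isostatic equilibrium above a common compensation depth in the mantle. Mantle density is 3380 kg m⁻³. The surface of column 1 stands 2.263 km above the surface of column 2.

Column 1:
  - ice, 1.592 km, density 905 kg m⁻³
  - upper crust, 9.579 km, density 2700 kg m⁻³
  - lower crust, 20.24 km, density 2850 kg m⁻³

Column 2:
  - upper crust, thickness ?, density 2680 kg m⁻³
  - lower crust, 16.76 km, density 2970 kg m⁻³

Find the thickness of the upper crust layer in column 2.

9.52 km

Take the compensation level at the base of the deeper column (depth z_c below the surface of column 1) and equate Σ ρ_i t_i down to z_c; mantle fills any gap and the z_c terms cancel.
Column 1: 1.592×905 + 9.579×2700 + 20.24×2850 + (z_c − 31.411)×3380
Column 2: 2.263×0 + x×2680 + 16.76×2970 + (z_c − 2.263 − 16.76 − x)×3380
The z_c×3380 term appears on both sides and cancels. Collect the known terms of each column as K = Σ(ρt)_known − 3380 × (depth of known layers): K_1 = 84988.06 − 3380×31.411 = −21181.12; K_2 = 49777.2 − 3380×(2.263 + 16.76) = −14520.54.
Balance: K_1 = K_2 − x×(3380 − 2680), so x = (K_2 − K_1)/(3380 − 2680) = 6660.58/700 = 9.52 km.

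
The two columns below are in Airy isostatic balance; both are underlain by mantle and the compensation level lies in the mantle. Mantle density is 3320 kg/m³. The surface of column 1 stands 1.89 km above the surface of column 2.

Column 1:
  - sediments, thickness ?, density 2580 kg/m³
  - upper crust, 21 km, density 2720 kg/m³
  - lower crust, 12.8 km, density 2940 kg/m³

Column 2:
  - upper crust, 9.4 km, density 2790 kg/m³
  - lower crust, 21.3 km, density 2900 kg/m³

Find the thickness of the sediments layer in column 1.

3.7 km

Take the compensation level at the base of the deeper column (depth z_c below the surface of column 1) and equate Σ ρ_i t_i down to z_c; mantle fills any gap and the z_c terms cancel.
Column 1: x×2580 + 21×2720 + 12.8×2940 + (z_c − 33.8 − x)×3320
Column 2: 1.89×0 + 9.4×2790 + 21.3×2900 + (z_c − 1.89 − 30.7)×3320
The z_c×3320 term appears on both sides and cancels. Collect the known terms of each column as K = Σ(ρt)_known − 3320 × (depth of known layers): K_1 = 94752 − 3320×33.8 = −17464; K_2 = 87996 − 3320×(1.89 + 30.7) = −20202.8.
Balance: K_1 − x×(3320 − 2580) = K_2, so x = (K_1 − K_2)/(3320 − 2580) = 2738.8/740 = 3.7 km.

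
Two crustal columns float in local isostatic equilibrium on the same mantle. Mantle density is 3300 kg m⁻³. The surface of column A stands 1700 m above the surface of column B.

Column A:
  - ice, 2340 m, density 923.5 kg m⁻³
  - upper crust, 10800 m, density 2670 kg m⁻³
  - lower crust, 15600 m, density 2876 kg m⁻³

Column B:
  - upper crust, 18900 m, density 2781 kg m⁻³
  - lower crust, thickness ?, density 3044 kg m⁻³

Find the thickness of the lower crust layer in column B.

Take the compensation level at the base of the deeper column (depth z_c below the surface of column A) and equate Σ ρ_i t_i down to z_c; mantle fills any gap and the z_c terms cancel.
Column A: 2340×923.5 + 10800×2670 + 15600×2876 + (z_c − 28740)×3300
Column B: 1700×0 + 18900×2781 + x×3044 + (z_c − 1700 − 18900 − x)×3300
The z_c×3300 term appears on both sides and cancels. Collect the known terms of each column as K = Σ(ρt)_known − 3300 × (depth of known layers): K_A = 75862590 − 3300×28740 = −18979410; K_B = 52560900 − 3300×(1700 + 18900) = −15419100.
Balance: K_A = K_B − x×(3300 − 3044), so x = (K_B − K_A)/(3300 − 3044) = 3560310/256 = 13900 m.

13900 m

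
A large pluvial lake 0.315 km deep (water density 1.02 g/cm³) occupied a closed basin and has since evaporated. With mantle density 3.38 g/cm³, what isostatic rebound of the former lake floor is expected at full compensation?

u = d ρ_w/ρ_m = 0.315 km × 1.02/3.38 = 0.0951 km.

0.0951 km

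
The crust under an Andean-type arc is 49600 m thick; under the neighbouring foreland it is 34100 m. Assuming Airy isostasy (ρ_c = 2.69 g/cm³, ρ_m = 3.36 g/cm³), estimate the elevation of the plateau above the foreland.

3090 m

Excess crust Δ = 49600 m − 34100 m = 15500 m, split between elevation h and root r with h + r = Δ.
Airy balance ρ_c h = (ρ_m − ρ_c) r gives r = h ρ_c/(ρ_m − ρ_c), so h (1 + ρ_c/(ρ_m − ρ_c)) = Δ, i.e. h = Δ (ρ_m − ρ_c)/ρ_m.
h = 15500 m × 0.67/3.36 = 3090 m.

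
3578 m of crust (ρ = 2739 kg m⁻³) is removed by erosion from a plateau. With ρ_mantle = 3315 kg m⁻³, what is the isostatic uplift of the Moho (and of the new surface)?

Unloading: uplift u = e ρ_c/ρ_m = 3578 m × 2739/3315 = 2960 m.

2960 m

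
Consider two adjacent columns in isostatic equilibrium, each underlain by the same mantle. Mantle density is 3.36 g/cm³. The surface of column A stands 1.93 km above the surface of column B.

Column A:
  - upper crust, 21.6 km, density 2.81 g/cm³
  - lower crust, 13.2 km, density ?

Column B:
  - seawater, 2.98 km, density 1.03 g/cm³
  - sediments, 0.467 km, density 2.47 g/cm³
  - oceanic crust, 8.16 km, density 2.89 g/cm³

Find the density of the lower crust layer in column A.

2.92 g/cm³

Take the compensation level at the base of the deeper column (depth z_c below the surface of column A) and equate Σ ρ_i t_i down to z_c; mantle fills any gap and the z_c terms cancel.
Column A: 21.6×2.81 + 13.2×ρ + (z_c − 34.8)×3.36
Column B: 1.93×0 + 2.98×1.03 + 0.467×2.47 + 8.16×2.89 + (z_c − 1.93 − 11.607)×3.36
The z_c×3.36 term appears on both sides and cancels. Collect the known terms of each column as K = Σ(ρt)_known − 3.36 × (depth of known layers): K_A = 60.696 − 3.36×34.8 = −56.232; K_B = 27.80529 − 3.36×(1.93 + 11.607) = −17.67903.
Balance: K_A + 13.2×ρ = K_B, so ρ = (K_B − K_A)/13.2 = 38.553/13.2 = 2.92 g/cm³.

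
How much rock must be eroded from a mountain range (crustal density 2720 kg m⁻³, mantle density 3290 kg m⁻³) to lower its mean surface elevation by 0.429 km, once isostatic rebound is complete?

2.48 km

Net drop Δ = e − u = e − e ρ_c/ρ_m = e (ρ_m − ρ_c)/ρ_m.
e = Δ ρ_m/(ρ_m − ρ_c) = 0.429 km × 3290/570 = 2.48 km.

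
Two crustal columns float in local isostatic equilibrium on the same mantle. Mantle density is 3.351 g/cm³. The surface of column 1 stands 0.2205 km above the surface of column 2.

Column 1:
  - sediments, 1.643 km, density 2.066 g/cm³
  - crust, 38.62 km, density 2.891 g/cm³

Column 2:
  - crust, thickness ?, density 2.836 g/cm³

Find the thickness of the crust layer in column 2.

Take the compensation level at the base of the deeper column (depth z_c below the surface of column 1) and equate Σ ρ_i t_i down to z_c; mantle fills any gap and the z_c terms cancel.
Column 1: 1.643×2.066 + 38.62×2.891 + (z_c − 40.263)×3.351
Column 2: 0.2205×0 + x×2.836 + (z_c − 0.2205 − 0 − x)×3.351
The z_c×3.351 term appears on both sides and cancels. Collect the known terms of each column as K = Σ(ρt)_known − 3.351 × (depth of known layers): K_1 = 115.044858 − 3.351×40.263 = −19.876455; K_2 = 0 − 3.351×(0.2205 + 0) = −0.7388955.
Balance: K_1 = K_2 − x×(3.351 − 2.836), so x = (K_2 − K_1)/(3.351 − 2.836) = 19.1376/0.515 = 37.2 km.

37.2 km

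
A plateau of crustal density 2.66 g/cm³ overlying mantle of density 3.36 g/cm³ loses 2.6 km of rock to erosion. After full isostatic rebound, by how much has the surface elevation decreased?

Rebound u = e ρ_c/ρ_m = 2.6 km × 2.66/3.36 = 2.058 km.
Net surface drop = e − u = 2.6 km − 2.058 km = e (ρ_m − ρ_c)/ρ_m = 0.542 km.

0.542 km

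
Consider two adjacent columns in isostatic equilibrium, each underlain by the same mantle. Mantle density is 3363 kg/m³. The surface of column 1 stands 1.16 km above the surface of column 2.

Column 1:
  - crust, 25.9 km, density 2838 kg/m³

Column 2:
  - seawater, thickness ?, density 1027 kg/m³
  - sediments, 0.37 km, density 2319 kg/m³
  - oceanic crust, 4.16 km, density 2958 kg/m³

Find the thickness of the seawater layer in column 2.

Take the compensation level at the base of the deeper column (depth z_c below the surface of column 1) and equate Σ ρ_i t_i down to z_c; mantle fills any gap and the z_c terms cancel.
Column 1: 25.9×2838 + (z_c − 25.9)×3363
Column 2: 1.16×0 + x×1027 + 0.37×2319 + 4.16×2958 + (z_c − 1.16 − 4.53 − x)×3363
The z_c×3363 term appears on both sides and cancels. Collect the known terms of each column as K = Σ(ρt)_known − 3363 × (depth of known layers): K_1 = 73504.2 − 3363×25.9 = −13597.5; K_2 = 13163.31 − 3363×(1.16 + 4.53) = −5972.16.
Balance: K_1 = K_2 − x×(3363 − 1027), so x = (K_2 − K_1)/(3363 − 1027) = 7625.34/2336 = 3.26 km.

3.26 km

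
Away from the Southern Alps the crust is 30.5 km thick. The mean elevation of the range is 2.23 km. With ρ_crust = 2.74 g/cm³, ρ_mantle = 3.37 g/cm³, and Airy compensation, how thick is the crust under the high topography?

Root depth r = h ρ_c / (ρ_m − ρ_c) = 2.23 km × 2.74 / 0.63 = 9.699 km.
Total thickness = T + h + r = 30.5 km + 2.23 km + 9.699 km = 42.4 km.

42.4 km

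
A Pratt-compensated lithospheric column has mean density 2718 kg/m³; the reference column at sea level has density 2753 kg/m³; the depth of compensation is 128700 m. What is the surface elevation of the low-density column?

ρ_ref D = ρ (D + h) → h = D (ρ_ref − ρ)/ρ.
h = 128700 m × (2753 − 2718)/2718 = 1660 m.

1660 m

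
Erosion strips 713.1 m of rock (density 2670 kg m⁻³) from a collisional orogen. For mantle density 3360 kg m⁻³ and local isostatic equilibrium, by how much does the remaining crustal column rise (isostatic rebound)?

Unloading: uplift u = e ρ_c/ρ_m = 713.1 m × 2670/3360 = 567 m.

567 m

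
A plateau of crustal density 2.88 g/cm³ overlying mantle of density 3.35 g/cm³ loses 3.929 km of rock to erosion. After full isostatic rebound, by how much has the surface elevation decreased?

0.551 km

Rebound u = e ρ_c/ρ_m = 3.929 km × 2.88/3.35 = 3.378 km.
Net surface drop = e − u = 3.929 km − 3.378 km = e (ρ_m − ρ_c)/ρ_m = 0.551 km.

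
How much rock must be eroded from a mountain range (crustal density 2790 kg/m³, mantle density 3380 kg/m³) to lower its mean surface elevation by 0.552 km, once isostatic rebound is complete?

Net drop Δ = e − u = e − e ρ_c/ρ_m = e (ρ_m − ρ_c)/ρ_m.
e = Δ ρ_m/(ρ_m − ρ_c) = 0.552 km × 3380/590 = 3.16 km.

3.16 km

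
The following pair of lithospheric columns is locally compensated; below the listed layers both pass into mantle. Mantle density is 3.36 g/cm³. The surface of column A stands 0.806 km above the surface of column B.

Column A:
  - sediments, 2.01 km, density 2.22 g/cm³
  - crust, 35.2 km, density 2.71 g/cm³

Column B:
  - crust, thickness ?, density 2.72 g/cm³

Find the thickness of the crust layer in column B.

35.1 km

Take the compensation level at the base of the deeper column (depth z_c below the surface of column A) and equate Σ ρ_i t_i down to z_c; mantle fills any gap and the z_c terms cancel.
Column A: 2.01×2.22 + 35.2×2.71 + (z_c − 37.21)×3.36
Column B: 0.806×0 + x×2.72 + (z_c − 0.806 − 0 − x)×3.36
The z_c×3.36 term appears on both sides and cancels. Collect the known terms of each column as K = Σ(ρt)_known − 3.36 × (depth of known layers): K_A = 99.8542 − 3.36×37.21 = −25.1714; K_B = 0 − 3.36×(0.806 + 0) = −2.70816.
Balance: K_A = K_B − x×(3.36 − 2.72), so x = (K_B − K_A)/(3.36 − 2.72) = 22.4632/0.64 = 35.1 km.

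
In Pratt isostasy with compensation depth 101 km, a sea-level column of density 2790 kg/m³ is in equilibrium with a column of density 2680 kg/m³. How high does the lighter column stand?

4.15 km

ρ_ref D = ρ (D + h) → h = D (ρ_ref − ρ)/ρ.
h = 101 km × (2790 − 2680)/2680 = 4.15 km.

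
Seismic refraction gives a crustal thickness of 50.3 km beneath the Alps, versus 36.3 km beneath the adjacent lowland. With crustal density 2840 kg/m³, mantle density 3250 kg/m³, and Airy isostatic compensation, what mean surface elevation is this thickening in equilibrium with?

Excess crust Δ = 50.3 km − 36.3 km = 14 km, split between elevation h and root r with h + r = Δ.
Airy balance ρ_c h = (ρ_m − ρ_c) r gives r = h ρ_c/(ρ_m − ρ_c), so h (1 + ρ_c/(ρ_m − ρ_c)) = Δ, i.e. h = Δ (ρ_m − ρ_c)/ρ_m.
h = 14 km × 410/3250 = 1.77 km.

1.77 km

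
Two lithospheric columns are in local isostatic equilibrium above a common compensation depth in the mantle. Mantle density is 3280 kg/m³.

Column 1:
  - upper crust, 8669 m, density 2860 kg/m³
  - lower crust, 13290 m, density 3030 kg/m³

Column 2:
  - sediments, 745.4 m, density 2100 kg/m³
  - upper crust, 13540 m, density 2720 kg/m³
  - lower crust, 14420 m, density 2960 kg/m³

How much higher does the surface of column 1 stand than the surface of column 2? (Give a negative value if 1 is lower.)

−1860 m

For any compensation level in the mantle, the mantle terms cancel and isostasy reduces to e = (Σt_1 − Σt_2) − (Σ(ρt)_1 − Σ(ρt)_2) / ρ_m.
Σt_1 = 21959 m; Σt_2 = 28705.4 m; Σ(ρt)_1 = 65062040; Σ(ρt)_2 = 81077340 (in m·kg/m³).
e = (21959 − 28705.4) − (65062040 − 81077340) / 3280 = −1860 m.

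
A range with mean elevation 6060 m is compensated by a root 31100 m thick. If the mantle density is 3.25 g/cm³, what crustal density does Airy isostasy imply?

2.72 g/cm³

ρ_c h = (ρ_m − ρ_c) r → ρ_c (h + r) = ρ_m r → ρ_c = ρ_m r / (h + r).
ρ_c = 3.25 × 31100 m / (6060 m + 31100 m) = 2.72 g/cm³.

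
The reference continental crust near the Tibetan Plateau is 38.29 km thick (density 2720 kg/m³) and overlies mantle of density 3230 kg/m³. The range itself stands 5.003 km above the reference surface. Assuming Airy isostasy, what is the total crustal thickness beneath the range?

Root depth r = h ρ_c / (ρ_m − ρ_c) = 5.003 km × 2720 / 510 = 26.68 km.
Total thickness = T + h + r = 38.29 km + 5.003 km + 26.68 km = 70 km.

70 km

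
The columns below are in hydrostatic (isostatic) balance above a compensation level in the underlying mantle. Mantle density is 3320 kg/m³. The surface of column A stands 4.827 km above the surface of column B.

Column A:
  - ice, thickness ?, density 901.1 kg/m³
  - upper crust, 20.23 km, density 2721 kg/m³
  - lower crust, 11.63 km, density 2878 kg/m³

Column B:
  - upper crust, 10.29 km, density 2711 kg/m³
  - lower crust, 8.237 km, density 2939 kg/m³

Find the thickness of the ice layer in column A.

Take the compensation level at the base of the deeper column (depth z_c below the surface of column A) and equate Σ ρ_i t_i down to z_c; mantle fills any gap and the z_c terms cancel.
Column A: x×901.1 + 20.23×2721 + 11.63×2878 + (z_c − 31.86 − x)×3320
Column B: 4.827×0 + 10.29×2711 + 8.237×2939 + (z_c − 4.827 − 18.527)×3320
The z_c×3320 term appears on both sides and cancels. Collect the known terms of each column as K = Σ(ρt)_known − 3320 × (depth of known layers): K_A = 88516.97 − 3320×31.86 = −17258.23; K_B = 52104.733 − 3320×(4.827 + 18.527) = −25430.547.
Balance: K_A − x×(3320 − 901.1) = K_B, so x = (K_A − K_B)/(3320 − 901.1) = 8172.32/2418.9 = 3.38 km.

3.38 km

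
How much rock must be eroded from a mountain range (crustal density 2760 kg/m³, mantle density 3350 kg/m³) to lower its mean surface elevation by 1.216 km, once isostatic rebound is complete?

Net drop Δ = e − u = e − e ρ_c/ρ_m = e (ρ_m − ρ_c)/ρ_m.
e = Δ ρ_m/(ρ_m − ρ_c) = 1.216 km × 3350/590 = 6.9 km.

6.9 km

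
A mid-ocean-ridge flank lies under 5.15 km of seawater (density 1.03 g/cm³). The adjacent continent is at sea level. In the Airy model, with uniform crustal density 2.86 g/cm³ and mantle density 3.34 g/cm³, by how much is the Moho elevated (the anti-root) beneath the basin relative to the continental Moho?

Isostatic balance requires: replacing crust with seawater at the top is compensated by replacing crust with mantle at the base: d (ρ_c − ρ_w) = a (ρ_m − ρ_c).
a = d (ρ_c − ρ_w)/(ρ_m − ρ_c) = 5.15 km × 1.83/0.48 = 19.6 km.

19.6 km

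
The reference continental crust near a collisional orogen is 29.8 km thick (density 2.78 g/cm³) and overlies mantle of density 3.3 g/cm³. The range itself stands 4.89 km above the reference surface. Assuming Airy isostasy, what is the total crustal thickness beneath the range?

Root depth r = h ρ_c / (ρ_m − ρ_c) = 4.89 km × 2.78 / 0.52 = 26.14 km.
Total thickness = T + h + r = 29.8 km + 4.89 km + 26.14 km = 60.8 km.

60.8 km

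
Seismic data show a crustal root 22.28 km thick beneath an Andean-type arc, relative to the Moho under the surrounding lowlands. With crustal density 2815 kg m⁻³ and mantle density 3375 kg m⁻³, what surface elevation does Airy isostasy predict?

Equating mass per unit area of the two columns: ρ_c h = (ρ_m − ρ_c) r.
h = r (ρ_m − ρ_c) / ρ_c = 22.28 km × (3375 − 2815) / 2815 = 4.43 km.

4.43 km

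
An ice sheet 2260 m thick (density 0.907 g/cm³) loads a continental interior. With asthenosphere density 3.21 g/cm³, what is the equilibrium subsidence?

By Archimedes' principle applied to the lithosphere: the ice load ρ_ice t is balanced by mantle displaced below, ρ_m s.
s = t ρ_ice / ρ_m = 2260 m × 0.907/3.21 = 639 m.

639 m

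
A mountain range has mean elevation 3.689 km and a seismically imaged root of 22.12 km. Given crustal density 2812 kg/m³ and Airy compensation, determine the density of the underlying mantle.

3280 kg/m³

Airy balance: ρ_c h = (ρ_m − ρ_c) r → ρ_m = ρ_c (1 + h/r).
ρ_m = 2812 × (1 + 3.689 km/22.12 km) = 3280 kg/m³.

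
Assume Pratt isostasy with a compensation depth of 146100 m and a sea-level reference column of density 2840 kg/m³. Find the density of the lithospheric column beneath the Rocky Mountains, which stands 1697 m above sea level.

2810 kg/m³

Pratt balance: ρ_ref D = ρ (D + h).
ρ = ρ_ref D/(D + h) = 2840 × 146100 m/(146100 m + 1697 m) = 2810 kg/m³.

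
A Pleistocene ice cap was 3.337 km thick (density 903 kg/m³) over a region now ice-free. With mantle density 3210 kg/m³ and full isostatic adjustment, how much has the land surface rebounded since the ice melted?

Removing the load lets mantle flow back in; uplift u satisfies ρ_ice t = ρ_m u.
u = t ρ_ice/ρ_m = 3.337 km × 903/3210 = 0.939 km.

0.939 km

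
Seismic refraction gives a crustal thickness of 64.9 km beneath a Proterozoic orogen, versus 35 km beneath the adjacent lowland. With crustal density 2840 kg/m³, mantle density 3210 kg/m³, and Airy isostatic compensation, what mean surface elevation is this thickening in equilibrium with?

Excess crust Δ = 64.9 km − 35 km = 29.9 km, split between elevation h and root r with h + r = Δ.
Airy balance ρ_c h = (ρ_m − ρ_c) r gives r = h ρ_c/(ρ_m − ρ_c), so h (1 + ρ_c/(ρ_m − ρ_c)) = Δ, i.e. h = Δ (ρ_m − ρ_c)/ρ_m.
h = 29.9 km × 370/3210 = 3.45 km.

3.45 km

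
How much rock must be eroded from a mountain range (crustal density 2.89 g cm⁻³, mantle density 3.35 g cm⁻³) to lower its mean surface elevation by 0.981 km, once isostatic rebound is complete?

7.14 km

Net drop Δ = e − u = e − e ρ_c/ρ_m = e (ρ_m − ρ_c)/ρ_m.
e = Δ ρ_m/(ρ_m − ρ_c) = 0.981 km × 3.35/0.46 = 7.14 km.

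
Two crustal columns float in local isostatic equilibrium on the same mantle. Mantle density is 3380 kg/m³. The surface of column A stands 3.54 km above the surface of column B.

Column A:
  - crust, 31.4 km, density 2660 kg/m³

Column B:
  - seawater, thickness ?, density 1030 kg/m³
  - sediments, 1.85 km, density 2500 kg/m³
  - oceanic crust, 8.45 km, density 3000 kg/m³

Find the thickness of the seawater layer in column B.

Take the compensation level at the base of the deeper column (depth z_c below the surface of column A) and equate Σ ρ_i t_i down to z_c; mantle fills any gap and the z_c terms cancel.
Column A: 31.4×2660 + (z_c − 31.4)×3380
Column B: 3.54×0 + x×1030 + 1.85×2500 + 8.45×3000 + (z_c − 3.54 − 10.3 − x)×3380
The z_c×3380 term appears on both sides and cancels. Collect the known terms of each column as K = Σ(ρt)_known − 3380 × (depth of known layers): K_A = 83524 − 3380×31.4 = −22608; K_B = 29975 − 3380×(3.54 + 10.3) = −16804.2.
Balance: K_A = K_B − x×(3380 − 1030), so x = (K_B − K_A)/(3380 − 1030) = 5803.8/2350 = 2.47 km.

2.47 km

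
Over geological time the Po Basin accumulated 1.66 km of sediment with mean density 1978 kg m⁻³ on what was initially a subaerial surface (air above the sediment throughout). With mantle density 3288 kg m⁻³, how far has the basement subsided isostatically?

0.999 km

Subaerial load: s = t ρ_sed / ρ_m = 1.66 km × 1978/3288 = 0.999 km.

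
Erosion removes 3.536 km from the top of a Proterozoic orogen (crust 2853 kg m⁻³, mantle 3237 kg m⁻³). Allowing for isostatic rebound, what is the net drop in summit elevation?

Rebound u = e ρ_c/ρ_m = 3.536 km × 2853/3237 = 3.117 km.
Net surface drop = e − u = 3.536 km − 3.117 km = e (ρ_m − ρ_c)/ρ_m = 0.419 km.

0.419 km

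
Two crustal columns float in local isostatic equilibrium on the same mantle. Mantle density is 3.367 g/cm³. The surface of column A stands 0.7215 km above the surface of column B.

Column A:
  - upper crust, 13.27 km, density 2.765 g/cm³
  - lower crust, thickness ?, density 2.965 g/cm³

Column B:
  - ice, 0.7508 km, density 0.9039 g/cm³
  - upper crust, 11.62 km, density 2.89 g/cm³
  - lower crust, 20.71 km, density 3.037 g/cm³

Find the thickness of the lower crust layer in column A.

21.6 km

Take the compensation level at the base of the deeper column (depth z_c below the surface of column A) and equate Σ ρ_i t_i down to z_c; mantle fills any gap and the z_c terms cancel.
Column A: 13.27×2.765 + x×2.965 + (z_c − 13.27 − x)×3.367
Column B: 0.7215×0 + 0.7508×0.9039 + 11.62×2.89 + 20.71×3.037 + (z_c − 0.7215 − 33.0808)×3.367
The z_c×3.367 term appears on both sides and cancels. Collect the known terms of each column as K = Σ(ρt)_known − 3.367 × (depth of known layers): K_A = 36.69155 − 3.367×13.27 = −7.98854; K_B = 97.1567181 − 3.367×(0.7215 + 33.0808) = −16.655626.
Balance: K_A − x×(3.367 − 2.965) = K_B, so x = (K_A − K_B)/(3.367 − 2.965) = 8.66709/0.402 = 21.6 km.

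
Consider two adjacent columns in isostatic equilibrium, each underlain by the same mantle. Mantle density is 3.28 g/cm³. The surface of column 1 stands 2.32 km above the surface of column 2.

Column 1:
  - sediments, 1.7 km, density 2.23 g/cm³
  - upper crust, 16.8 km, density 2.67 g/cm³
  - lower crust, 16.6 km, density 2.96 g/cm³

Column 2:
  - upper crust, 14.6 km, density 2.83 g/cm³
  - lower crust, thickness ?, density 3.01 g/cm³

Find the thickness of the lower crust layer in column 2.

11.7 km

Take the compensation level at the base of the deeper column (depth z_c below the surface of column 1) and equate Σ ρ_i t_i down to z_c; mantle fills any gap and the z_c terms cancel.
Column 1: 1.7×2.23 + 16.8×2.67 + 16.6×2.96 + (z_c − 35.1)×3.28
Column 2: 2.32×0 + 14.6×2.83 + x×3.01 + (z_c − 2.32 − 14.6 − x)×3.28
The z_c×3.28 term appears on both sides and cancels. Collect the known terms of each column as K = Σ(ρt)_known − 3.28 × (depth of known layers): K_1 = 97.783 − 3.28×35.1 = −17.345; K_2 = 41.318 − 3.28×(2.32 + 14.6) = −14.1796.
Balance: K_1 = K_2 − x×(3.28 − 3.01), so x = (K_2 − K_1)/(3.28 − 3.01) = 3.1654/0.27 = 11.7 km.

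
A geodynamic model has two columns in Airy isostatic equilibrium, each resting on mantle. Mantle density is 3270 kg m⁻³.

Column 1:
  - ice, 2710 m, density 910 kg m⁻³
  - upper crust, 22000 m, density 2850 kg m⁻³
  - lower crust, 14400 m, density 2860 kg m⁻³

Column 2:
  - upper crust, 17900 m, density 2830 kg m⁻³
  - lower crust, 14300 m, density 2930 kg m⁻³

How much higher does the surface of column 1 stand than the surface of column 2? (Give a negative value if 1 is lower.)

For any compensation level in the mantle, the mantle terms cancel and isostasy reduces to e = (Σt_1 − Σt_2) − (Σ(ρt)_1 − Σ(ρt)_2) / ρ_m.
Σt_1 = 39110 m; Σt_2 = 32200 m; Σ(ρt)_1 = 106350100; Σ(ρt)_2 = 92556000 (in m·kg m⁻³).
e = (39110 − 32200) − (106350100 − 92556000) / 3270 = 2690 m.

2690 m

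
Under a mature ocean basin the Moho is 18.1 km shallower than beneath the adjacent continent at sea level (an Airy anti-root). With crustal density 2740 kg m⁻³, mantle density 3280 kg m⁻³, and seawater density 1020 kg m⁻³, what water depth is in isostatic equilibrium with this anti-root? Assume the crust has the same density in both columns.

5.68 km

Replacing a thickness d of crust by seawater at the top must be balanced by replacing crust with mantle at the base: d (ρ_c − ρ_w) = a (ρ_m − ρ_c).
d = a (ρ_m − ρ_c)/(ρ_c − ρ_w) = 18.1 km × 540/1720 = 5.68 km.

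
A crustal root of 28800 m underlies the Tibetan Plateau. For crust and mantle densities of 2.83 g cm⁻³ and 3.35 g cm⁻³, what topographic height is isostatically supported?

Balancing pressure at the compensation depth: ρ_c h = (ρ_m − ρ_c) r.
h = r (ρ_m − ρ_c) / ρ_c = 28800 m × (3.35 − 2.83) / 2.83 = 5290 m.

5290 m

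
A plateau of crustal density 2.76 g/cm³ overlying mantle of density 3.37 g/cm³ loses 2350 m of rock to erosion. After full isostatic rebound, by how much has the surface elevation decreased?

Rebound u = e ρ_c/ρ_m = 2350 m × 2.76/3.37 = 1925 m.
Net surface drop = e − u = 2350 m − 1925 m = e (ρ_m − ρ_c)/ρ_m = 425 m.

425 m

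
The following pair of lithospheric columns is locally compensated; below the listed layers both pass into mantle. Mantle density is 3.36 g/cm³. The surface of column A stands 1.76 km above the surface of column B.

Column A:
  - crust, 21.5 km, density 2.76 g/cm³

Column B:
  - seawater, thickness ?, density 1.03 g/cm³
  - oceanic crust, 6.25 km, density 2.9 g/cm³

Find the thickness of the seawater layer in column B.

Take the compensation level at the base of the deeper column (depth z_c below the surface of column A) and equate Σ ρ_i t_i down to z_c; mantle fills any gap and the z_c terms cancel.
Column A: 21.5×2.76 + (z_c − 21.5)×3.36
Column B: 1.76×0 + x×1.03 + 6.25×2.9 + (z_c − 1.76 − 6.25 − x)×3.36
The z_c×3.36 term appears on both sides and cancels. Collect the known terms of each column as K = Σ(ρt)_known − 3.36 × (depth of known layers): K_A = 59.34 − 3.36×21.5 = −12.9; K_B = 18.125 − 3.36×(1.76 + 6.25) = −8.7886.
Balance: K_A = K_B − x×(3.36 − 1.03), so x = (K_B − K_A)/(3.36 − 1.03) = 4.1114/2.33 = 1.76 km.

1.76 km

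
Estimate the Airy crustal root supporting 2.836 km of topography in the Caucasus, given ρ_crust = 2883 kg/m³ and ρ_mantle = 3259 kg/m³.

Equating mass per unit area of the two columns: the weight of the topography is balanced by the buoyancy of the root, ρ_c h = (ρ_m − ρ_c) r.
r = h · ρ_c / (ρ_m − ρ_c) = 2.836 km × 2883 / (3259 − 2883) = 21.7 km.

21.7 km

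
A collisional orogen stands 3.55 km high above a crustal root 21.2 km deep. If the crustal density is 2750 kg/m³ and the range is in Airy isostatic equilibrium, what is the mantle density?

Airy balance: ρ_c h = (ρ_m − ρ_c) r → ρ_m = ρ_c (1 + h/r).
ρ_m = 2750 × (1 + 3.55 km/21.2 km) = 3210 kg/m³.

3210 kg/m³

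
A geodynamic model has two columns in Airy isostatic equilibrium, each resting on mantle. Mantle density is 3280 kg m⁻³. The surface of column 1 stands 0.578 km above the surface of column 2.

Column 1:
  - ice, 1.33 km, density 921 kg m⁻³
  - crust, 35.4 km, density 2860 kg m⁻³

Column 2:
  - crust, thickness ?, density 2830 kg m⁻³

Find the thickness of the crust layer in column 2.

Take the compensation level at the base of the deeper column (depth z_c below the surface of column 1) and equate Σ ρ_i t_i down to z_c; mantle fills any gap and the z_c terms cancel.
Column 1: 1.33×921 + 35.4×2860 + (z_c − 36.73)×3280
Column 2: 0.578×0 + x×2830 + (z_c − 0.578 − 0 − x)×3280
The z_c×3280 term appears on both sides and cancels. Collect the known terms of each column as K = Σ(ρt)_known − 3280 × (depth of known layers): K_1 = 102468.93 − 3280×36.73 = −18005.47; K_2 = 0 − 3280×(0.578 + 0) = −1895.84.
Balance: K_1 = K_2 − x×(3280 − 2830), so x = (K_2 − K_1)/(3280 − 2830) = 16109.6/450 = 35.8 km.

35.8 km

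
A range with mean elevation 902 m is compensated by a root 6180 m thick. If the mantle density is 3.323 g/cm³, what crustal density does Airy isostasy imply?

2.9 g/cm³

ρ_c h = (ρ_m − ρ_c) r → ρ_c (h + r) = ρ_m r → ρ_c = ρ_m r / (h + r).
ρ_c = 3.323 × 6180 m / (902 m + 6180 m) = 2.9 g/cm³.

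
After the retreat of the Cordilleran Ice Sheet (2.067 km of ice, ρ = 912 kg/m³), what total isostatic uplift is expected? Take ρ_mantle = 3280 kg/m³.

Removing the load lets mantle flow back in; uplift u satisfies ρ_ice t = ρ_m u.
u = t ρ_ice/ρ_m = 2.067 km × 912/3280 = 0.575 km.

0.575 km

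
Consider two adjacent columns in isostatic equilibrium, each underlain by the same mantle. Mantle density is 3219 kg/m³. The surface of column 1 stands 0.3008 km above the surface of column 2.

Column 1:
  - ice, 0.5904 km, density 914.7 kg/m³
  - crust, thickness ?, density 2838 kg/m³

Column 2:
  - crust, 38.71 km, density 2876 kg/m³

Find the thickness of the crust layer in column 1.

Take the compensation level at the base of the deeper column (depth z_c below the surface of column 1) and equate Σ ρ_i t_i down to z_c; mantle fills any gap and the z_c terms cancel.
Column 1: 0.5904×914.7 + x×2838 + (z_c − 0.5904 − x)×3219
Column 2: 0.3008×0 + 38.71×2876 + (z_c − 0.3008 − 38.71)×3219
The z_c×3219 term appears on both sides and cancels. Collect the known terms of each column as K = Σ(ρt)_known − 3219 × (depth of known layers): K_1 = 540.03888 − 3219×0.5904 = −1360.45872; K_2 = 111329.96 − 3219×(0.3008 + 38.71) = −14245.8052.
Balance: K_1 − x×(3219 − 2838) = K_2, so x = (K_1 − K_2)/(3219 − 2838) = 12885.3/381 = 33.8 km.

33.8 km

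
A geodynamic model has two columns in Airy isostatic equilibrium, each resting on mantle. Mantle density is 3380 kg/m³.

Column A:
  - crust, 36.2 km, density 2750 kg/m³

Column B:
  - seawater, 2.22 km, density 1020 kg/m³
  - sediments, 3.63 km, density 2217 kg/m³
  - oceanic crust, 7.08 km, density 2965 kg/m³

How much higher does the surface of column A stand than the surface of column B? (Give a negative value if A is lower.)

For any compensation level in the mantle, the mantle terms cancel and isostasy reduces to e = (Σt_A − Σt_B) − (Σ(ρt)_A − Σ(ρt)_B) / ρ_m.
Σt_A = 36.2 km; Σt_B = 12.93 km; Σ(ρt)_A = 99550; Σ(ρt)_B = 31304.31 (in km·kg/m³).
e = (36.2 − 12.93) − (99550 − 31304.31) / 3380 = 3.08 km.

3.08 km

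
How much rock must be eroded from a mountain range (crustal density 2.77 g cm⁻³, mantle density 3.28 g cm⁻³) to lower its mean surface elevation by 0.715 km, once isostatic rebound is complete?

4.6 km

Net drop Δ = e − u = e − e ρ_c/ρ_m = e (ρ_m − ρ_c)/ρ_m.
e = Δ ρ_m/(ρ_m − ρ_c) = 0.715 km × 3.28/0.51 = 4.6 km.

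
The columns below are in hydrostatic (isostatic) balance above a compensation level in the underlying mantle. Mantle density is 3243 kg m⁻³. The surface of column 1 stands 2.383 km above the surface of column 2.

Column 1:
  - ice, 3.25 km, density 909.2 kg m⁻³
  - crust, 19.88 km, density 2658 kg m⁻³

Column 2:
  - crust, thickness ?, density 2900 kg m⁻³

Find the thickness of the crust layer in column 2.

33.5 km

Take the compensation level at the base of the deeper column (depth z_c below the surface of column 1) and equate Σ ρ_i t_i down to z_c; mantle fills any gap and the z_c terms cancel.
Column 1: 3.25×909.2 + 19.88×2658 + (z_c − 23.13)×3243
Column 2: 2.383×0 + x×2900 + (z_c − 2.383 − 0 − x)×3243
The z_c×3243 term appears on both sides and cancels. Collect the known terms of each column as K = Σ(ρt)_known − 3243 × (depth of known layers): K_1 = 55795.94 − 3243×23.13 = −19214.65; K_2 = 0 − 3243×(2.383 + 0) = −7728.069.
Balance: K_1 = K_2 − x×(3243 − 2900), so x = (K_2 − K_1)/(3243 − 2900) = 11486.6/343 = 33.5 km.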